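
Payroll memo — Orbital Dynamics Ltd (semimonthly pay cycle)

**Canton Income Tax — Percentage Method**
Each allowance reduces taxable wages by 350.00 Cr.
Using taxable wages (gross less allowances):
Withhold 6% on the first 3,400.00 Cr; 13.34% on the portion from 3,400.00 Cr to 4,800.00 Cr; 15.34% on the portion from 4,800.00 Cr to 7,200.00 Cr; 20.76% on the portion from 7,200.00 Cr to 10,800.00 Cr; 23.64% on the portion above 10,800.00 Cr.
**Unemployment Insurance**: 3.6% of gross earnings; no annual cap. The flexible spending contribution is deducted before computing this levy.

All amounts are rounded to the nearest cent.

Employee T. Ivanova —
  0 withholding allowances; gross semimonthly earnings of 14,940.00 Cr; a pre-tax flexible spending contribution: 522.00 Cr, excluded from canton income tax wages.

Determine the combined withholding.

Canton Income Tax: taxable = 14,940.00 Cr − 522.00 Cr = 14,418.00 Cr
  1,506.28 Cr + 23.64% × (14,418.00 Cr − 10,800.00 Cr) = 1,506.28 Cr + 23.64% × 3,618.00 Cr = 2,361.58 Cr
Unemployment Insurance: 3.6% × 14,418.00 Cr = 519.05 Cr
Total: 2,361.58 Cr + 519.05 Cr = 2,880.63 Cr

2,880.63 Cr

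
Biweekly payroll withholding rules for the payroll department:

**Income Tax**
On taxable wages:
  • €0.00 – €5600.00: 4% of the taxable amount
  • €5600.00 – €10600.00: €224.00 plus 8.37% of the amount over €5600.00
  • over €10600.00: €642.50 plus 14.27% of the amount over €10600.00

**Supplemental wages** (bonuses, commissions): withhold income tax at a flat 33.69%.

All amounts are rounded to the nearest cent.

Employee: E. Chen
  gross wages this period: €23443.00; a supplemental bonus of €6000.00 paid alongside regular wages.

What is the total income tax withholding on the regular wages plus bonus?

Income Tax: taxable = €23443.00
  €642.50 + 14.27% × (€23443.00 − €10600.00) = €642.50 + 14.27% × €12843.00 = €2475.20
Supplemental (33.69% flat on bonus): 33.69% × €6000.00 = €2021.40
Total income tax: €2475.20 + €2021.40 = €4496.60

€4496.60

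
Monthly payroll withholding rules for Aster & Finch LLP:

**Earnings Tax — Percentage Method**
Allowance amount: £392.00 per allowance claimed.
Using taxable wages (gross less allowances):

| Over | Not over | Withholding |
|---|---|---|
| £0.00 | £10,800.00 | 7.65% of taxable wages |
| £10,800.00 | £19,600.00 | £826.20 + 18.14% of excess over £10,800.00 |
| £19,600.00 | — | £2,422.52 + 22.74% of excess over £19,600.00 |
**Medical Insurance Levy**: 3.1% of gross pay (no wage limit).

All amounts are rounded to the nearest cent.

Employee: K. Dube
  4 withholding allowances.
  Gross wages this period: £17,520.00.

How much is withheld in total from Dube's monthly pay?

£2,303.89

Earnings Tax: taxable = £17,520.00 − 4×£392.00 = £15,952.00
  £826.20 + 18.14% × (£15,952.00 − £10,800.00) = £826.20 + 18.14% × £5,152.00 = £1,760.77
Medical Insurance Levy: 3.1% × £17,520.00 = £543.12
Total: £1,760.77 + £543.12 = £2,303.89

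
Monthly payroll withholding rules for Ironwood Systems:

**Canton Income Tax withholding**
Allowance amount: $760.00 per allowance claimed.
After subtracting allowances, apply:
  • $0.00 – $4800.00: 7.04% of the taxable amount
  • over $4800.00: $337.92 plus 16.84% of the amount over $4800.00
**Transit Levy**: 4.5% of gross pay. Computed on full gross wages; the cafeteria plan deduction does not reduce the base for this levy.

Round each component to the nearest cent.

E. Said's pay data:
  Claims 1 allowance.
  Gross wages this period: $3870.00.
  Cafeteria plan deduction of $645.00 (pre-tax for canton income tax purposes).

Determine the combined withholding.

$347.69

Canton Income Tax: taxable = $3870.00 − $645.00 − 1×$760.00 = $2465.00
  7.04% × $2465.00 = $173.54
Transit Levy: 4.5% × $3870.00 = $174.15
Total: $173.54 + $174.15 = $347.69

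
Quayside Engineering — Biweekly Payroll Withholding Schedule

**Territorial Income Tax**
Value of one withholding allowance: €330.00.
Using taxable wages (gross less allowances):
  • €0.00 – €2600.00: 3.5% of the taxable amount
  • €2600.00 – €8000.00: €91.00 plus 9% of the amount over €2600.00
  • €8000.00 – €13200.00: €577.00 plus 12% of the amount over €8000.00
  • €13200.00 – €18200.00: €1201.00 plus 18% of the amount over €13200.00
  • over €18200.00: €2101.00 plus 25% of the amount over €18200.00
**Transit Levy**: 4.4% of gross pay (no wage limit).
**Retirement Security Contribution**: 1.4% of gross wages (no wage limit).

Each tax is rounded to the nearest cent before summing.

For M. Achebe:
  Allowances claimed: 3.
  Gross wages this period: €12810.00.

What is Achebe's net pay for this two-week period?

€11031.62

Territorial Income Tax: taxable = €12810.00 − 3×€330.00 = €11820.00
  €577.00 + 12% × (€11820.00 − €8000.00) = €577.00 + 12% × €3820.00 = €1035.40
Transit Levy: 4.4% × €12810.00 = €563.64
Retirement Security Contribution: 1.4% × €12810.00 = €179.34
Total withheld: €1035.40 + €563.64 + €179.34 = €1778.38
Net pay: €12810.00 − €1778.38 = €11031.62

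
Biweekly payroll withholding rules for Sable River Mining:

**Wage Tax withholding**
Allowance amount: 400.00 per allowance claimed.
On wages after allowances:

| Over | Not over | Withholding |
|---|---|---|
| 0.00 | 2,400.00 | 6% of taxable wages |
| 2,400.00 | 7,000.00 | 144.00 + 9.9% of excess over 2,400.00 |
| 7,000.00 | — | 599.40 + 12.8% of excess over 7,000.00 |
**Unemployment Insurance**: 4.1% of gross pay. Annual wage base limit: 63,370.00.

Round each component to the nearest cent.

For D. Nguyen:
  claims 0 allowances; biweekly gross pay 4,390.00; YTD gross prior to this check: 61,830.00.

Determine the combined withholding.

404.15

Wage Tax: taxable = 4,390.00
  144.00 + 9.9% × (4,390.00 − 2,400.00) = 144.00 + 9.9% × 1,990.00 = 341.01
Unemployment Insurance: cap 63,370.00 − YTD 61,830.00 = 1,540.00 subject; 4.1% × 1,540.00 = 63.14
Total: 341.01 + 63.14 = 404.15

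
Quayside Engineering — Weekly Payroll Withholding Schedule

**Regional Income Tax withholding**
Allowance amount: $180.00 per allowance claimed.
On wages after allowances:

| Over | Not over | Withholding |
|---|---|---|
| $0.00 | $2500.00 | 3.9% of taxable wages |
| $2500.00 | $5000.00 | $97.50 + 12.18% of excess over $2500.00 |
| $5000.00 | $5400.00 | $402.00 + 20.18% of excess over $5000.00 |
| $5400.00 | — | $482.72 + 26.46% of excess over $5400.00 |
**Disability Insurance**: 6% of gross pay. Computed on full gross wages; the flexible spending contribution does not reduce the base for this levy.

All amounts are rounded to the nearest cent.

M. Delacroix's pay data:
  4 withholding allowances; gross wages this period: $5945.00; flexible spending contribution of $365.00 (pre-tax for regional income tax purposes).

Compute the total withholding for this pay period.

Regional Income Tax: taxable = $5945.00 − $365.00 − 4×$180.00 = $4860.00
  $97.50 + 12.18% × ($4860.00 − $2500.00) = $97.50 + 12.18% × $2360.00 = $384.95
Disability Insurance: 6% × $5945.00 = $356.70
Total: $384.95 + $356.70 = $741.65

$741.65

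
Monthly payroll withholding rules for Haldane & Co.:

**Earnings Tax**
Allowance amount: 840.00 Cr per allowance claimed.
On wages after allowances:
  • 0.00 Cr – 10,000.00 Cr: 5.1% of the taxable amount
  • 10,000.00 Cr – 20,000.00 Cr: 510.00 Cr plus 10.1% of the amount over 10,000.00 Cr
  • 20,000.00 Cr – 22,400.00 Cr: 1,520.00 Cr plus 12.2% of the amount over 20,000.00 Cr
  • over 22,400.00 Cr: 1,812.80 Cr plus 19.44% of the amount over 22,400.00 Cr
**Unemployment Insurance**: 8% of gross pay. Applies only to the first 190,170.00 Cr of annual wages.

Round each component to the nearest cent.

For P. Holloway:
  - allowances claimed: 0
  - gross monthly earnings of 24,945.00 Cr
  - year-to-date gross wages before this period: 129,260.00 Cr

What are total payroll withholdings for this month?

Earnings Tax: taxable = 24,945.00 Cr
  1,812.80 Cr + 19.44% × (24,945.00 Cr − 22,400.00 Cr) = 1,812.80 Cr + 19.44% × 2,545.00 Cr = 2,307.55 Cr
Unemployment Insurance: 8% × 24,945.00 Cr = 1,995.60 Cr
Total: 2,307.55 Cr + 1,995.60 Cr = 4,303.15 Cr

4,303.15 Cr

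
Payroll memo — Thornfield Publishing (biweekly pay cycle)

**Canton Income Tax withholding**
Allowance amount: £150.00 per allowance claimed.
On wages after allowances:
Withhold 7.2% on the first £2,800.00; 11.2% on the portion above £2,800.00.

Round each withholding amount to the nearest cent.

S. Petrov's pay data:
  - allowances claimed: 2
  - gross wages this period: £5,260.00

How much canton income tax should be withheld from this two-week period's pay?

£443.52

Canton Income Tax: taxable = £5,260.00 − 2×£150.00 = £4,960.00
  £201.60 + 11.2% × (£4,960.00 − £2,800.00) = £201.60 + 11.2% × £2,160.00 = £443.52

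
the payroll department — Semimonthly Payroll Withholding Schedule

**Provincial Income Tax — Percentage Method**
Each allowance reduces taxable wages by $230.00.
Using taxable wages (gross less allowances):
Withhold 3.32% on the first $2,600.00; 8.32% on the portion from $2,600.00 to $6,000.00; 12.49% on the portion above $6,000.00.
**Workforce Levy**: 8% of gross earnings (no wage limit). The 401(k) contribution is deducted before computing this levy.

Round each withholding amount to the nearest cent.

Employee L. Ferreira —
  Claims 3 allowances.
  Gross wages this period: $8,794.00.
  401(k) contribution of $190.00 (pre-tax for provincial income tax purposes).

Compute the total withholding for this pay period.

Provincial Income Tax: taxable = $8,794.00 − $190.00 − 3×$230.00 = $7,914.00
  $369.20 + 12.49% × ($7,914.00 − $6,000.00) = $369.20 + 12.49% × $1,914.00 = $608.26
Workforce Levy: 8% × $8,604.00 = $688.32
Total: $608.26 + $688.32 = $1,296.58

$1,296.58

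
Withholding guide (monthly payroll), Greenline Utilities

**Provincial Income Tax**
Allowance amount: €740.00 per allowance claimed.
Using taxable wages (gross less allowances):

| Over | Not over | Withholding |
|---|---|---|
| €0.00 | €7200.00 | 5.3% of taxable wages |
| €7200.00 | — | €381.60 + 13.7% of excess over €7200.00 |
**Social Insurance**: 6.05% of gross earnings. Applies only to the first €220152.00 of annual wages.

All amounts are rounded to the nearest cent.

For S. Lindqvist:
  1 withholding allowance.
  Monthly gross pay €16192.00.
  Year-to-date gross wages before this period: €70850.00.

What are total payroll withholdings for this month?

Provincial Income Tax: taxable = €16192.00 − 1×€740.00 = €15452.00
  €381.60 + 13.7% × (€15452.00 − €7200.00) = €381.60 + 13.7% × €8252.00 = €1512.12
Social Insurance: 6.05% × €16192.00 = €979.62
Total: €1512.12 + €979.62 = €2491.74

€2491.74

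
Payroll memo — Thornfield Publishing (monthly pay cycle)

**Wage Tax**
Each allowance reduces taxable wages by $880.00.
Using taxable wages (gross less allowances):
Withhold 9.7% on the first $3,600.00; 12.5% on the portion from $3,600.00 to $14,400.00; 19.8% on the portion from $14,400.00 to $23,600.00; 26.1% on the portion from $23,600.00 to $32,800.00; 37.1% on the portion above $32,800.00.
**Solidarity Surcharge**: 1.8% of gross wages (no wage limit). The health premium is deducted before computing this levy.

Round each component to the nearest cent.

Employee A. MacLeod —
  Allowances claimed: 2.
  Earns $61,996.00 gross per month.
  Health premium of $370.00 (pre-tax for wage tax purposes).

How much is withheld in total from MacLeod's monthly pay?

$17,072.76

Wage Tax: taxable = $61,996.00 − $370.00 − 2×$880.00 = $59,866.00
  $5,922.00 + 37.1% × ($59,866.00 − $32,800.00) = $5,922.00 + 37.1% × $27,066.00 = $15,963.49
Solidarity Surcharge: 1.8% × $61,626.00 = $1,109.27
Total: $15,963.49 + $1,109.27 = $17,072.76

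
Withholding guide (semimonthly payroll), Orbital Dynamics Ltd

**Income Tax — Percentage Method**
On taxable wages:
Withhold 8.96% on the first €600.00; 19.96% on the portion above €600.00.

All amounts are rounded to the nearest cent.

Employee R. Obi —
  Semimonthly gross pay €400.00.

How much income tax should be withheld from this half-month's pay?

€35.84

Income Tax: taxable = €400.00
  8.96% × €400.00 = €35.84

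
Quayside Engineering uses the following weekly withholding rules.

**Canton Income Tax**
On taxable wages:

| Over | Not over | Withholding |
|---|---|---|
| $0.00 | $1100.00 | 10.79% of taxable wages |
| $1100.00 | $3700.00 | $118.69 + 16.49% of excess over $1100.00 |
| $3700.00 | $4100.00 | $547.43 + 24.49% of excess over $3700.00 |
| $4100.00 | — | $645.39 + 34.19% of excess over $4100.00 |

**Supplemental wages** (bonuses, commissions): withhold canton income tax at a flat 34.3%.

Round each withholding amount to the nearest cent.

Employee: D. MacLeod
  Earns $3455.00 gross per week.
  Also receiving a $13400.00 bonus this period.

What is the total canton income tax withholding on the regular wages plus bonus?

$5103.23

Canton Income Tax: taxable = $3455.00
  $118.69 + 16.49% × ($3455.00 − $1100.00) = $118.69 + 16.49% × $2355.00 = $507.03
Supplemental (34.3% flat on bonus): 34.3% × $13400.00 = $4596.20
Total canton income tax: $507.03 + $4596.20 = $5103.23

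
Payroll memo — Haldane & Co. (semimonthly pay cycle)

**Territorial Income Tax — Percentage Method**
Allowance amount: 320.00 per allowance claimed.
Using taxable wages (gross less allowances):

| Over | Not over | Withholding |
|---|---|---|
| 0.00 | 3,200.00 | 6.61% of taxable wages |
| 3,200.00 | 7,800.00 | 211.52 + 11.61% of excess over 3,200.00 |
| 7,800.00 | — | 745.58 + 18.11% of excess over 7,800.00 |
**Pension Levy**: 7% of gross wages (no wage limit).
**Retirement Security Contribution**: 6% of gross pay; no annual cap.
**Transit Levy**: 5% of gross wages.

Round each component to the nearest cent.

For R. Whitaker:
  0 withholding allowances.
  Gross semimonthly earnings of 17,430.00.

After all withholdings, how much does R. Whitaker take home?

Territorial Income Tax: taxable = 17,430.00
  745.58 + 18.11% × (17,430.00 − 7,800.00) = 745.58 + 18.11% × 9,630.00 = 2,489.57
Pension Levy: 7% × 17,430.00 = 1,220.10
Retirement Security Contribution: 6% × 17,430.00 = 1,045.80
Transit Levy: 5% × 17,430.00 = 871.50
Total withheld: 2,489.57 + 1,220.10 + 1,045.80 + 871.50 = 5,626.97
Net pay: 17,430.00 − 5,626.97 = 11,803.03

11,803.03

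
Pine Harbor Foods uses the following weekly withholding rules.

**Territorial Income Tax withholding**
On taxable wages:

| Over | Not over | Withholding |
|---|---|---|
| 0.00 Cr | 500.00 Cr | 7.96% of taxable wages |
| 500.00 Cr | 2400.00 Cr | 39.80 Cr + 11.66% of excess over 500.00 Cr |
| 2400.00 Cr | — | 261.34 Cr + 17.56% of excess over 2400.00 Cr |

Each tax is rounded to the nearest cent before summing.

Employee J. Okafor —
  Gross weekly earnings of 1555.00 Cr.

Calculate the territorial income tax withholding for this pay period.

162.81 Cr

Territorial Income Tax: taxable = 1555.00 Cr
  39.80 Cr + 11.66% × (1555.00 Cr − 500.00 Cr) = 39.80 Cr + 11.66% × 1055.00 Cr = 162.81 Cr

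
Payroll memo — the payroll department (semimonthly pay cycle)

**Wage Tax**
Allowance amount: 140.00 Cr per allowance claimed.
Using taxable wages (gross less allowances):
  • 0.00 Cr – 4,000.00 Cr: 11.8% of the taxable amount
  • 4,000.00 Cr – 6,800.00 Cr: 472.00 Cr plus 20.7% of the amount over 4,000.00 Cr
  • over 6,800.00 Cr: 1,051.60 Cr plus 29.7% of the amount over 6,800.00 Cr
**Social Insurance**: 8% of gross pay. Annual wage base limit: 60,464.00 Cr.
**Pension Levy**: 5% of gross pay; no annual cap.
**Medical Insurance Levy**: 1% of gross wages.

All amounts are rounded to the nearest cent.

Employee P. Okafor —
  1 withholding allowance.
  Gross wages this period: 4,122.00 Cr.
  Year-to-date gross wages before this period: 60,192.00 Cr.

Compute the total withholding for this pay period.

738.96 Cr

Wage Tax: taxable = 4,122.00 Cr − 1×140.00 Cr = 3,982.00 Cr
  11.8% × 3,982.00 Cr = 469.88 Cr
Social Insurance: cap 60,464.00 Cr − YTD 60,192.00 Cr = 272.00 Cr subject; 8% × 272.00 Cr = 21.76 Cr
Pension Levy: 5% × 4,122.00 Cr = 206.10 Cr
Medical Insurance Levy: 1% × 4,122.00 Cr = 41.22 Cr
Total: 469.88 Cr + 21.76 Cr + 206.10 Cr + 41.22 Cr = 738.96 Cr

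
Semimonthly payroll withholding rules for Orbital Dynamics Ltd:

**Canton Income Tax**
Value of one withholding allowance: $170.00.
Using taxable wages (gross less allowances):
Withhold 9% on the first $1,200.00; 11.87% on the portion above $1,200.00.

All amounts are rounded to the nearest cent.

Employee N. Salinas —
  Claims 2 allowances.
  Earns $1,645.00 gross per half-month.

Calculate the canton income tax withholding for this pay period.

$120.46

Canton Income Tax: taxable = $1,645.00 − 2×$170.00 = $1,305.00
  $108.00 + 11.87% × ($1,305.00 − $1,200.00) = $108.00 + 11.87% × $105.00 = $120.46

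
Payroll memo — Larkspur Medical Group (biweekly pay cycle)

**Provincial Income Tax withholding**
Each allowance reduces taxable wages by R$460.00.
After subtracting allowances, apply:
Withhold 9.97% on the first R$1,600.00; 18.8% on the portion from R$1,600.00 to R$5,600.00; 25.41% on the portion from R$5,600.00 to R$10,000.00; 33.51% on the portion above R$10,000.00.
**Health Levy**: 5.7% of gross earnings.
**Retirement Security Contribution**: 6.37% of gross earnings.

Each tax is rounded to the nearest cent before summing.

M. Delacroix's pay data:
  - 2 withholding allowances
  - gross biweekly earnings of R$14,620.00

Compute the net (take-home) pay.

Provincial Income Tax: taxable = R$14,620.00 − 2×R$460.00 = R$13,700.00
  R$2,029.56 + 33.51% × (R$13,700.00 − R$10,000.00) = R$2,029.56 + 33.51% × R$3,700.00 = R$3,269.43
Health Levy: 5.7% × R$14,620.00 = R$833.34
Retirement Security Contribution: 6.37% × R$14,620.00 = R$931.29
Total withheld: R$3,269.43 + R$833.34 + R$931.29 = R$5,034.06
Net pay: R$14,620.00 − R$5,034.06 = R$9,585.94

R$9,585.94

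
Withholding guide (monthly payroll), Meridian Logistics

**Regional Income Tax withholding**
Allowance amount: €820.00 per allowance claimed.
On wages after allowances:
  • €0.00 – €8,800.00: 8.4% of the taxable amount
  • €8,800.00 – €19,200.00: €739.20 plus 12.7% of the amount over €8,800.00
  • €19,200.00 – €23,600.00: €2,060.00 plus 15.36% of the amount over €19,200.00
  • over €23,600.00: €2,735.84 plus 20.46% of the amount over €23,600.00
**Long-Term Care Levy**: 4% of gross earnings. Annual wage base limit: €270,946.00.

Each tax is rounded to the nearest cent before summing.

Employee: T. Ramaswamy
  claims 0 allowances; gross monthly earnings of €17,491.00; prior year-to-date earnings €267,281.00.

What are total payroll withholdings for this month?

€1,989.56

Regional Income Tax: taxable = €17,491.00
  €739.20 + 12.7% × (€17,491.00 − €8,800.00) = €739.20 + 12.7% × €8,691.00 = €1,842.96
Long-Term Care Levy: cap €270,946.00 − YTD €267,281.00 = €3,665.00 subject; 4% × €3,665.00 = €146.60
Total: €1,842.96 + €146.60 = €1,989.56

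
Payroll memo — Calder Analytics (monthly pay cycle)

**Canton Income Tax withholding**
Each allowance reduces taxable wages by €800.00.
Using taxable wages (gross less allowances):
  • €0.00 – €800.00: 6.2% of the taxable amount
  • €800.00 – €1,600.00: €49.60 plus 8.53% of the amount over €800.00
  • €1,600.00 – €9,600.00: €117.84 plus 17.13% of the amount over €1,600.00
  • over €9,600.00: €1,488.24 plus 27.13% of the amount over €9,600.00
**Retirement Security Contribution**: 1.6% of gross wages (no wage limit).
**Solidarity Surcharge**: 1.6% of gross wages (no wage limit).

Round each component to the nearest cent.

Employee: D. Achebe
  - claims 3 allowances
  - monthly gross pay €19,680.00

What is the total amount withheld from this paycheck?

€4,201.58

Canton Income Tax: taxable = €19,680.00 − 3×€800.00 = €17,280.00
  €1,488.24 + 27.13% × (€17,280.00 − €9,600.00) = €1,488.24 + 27.13% × €7,680.00 = €3,571.82
Retirement Security Contribution: 1.6% × €19,680.00 = €314.88
Solidarity Surcharge: 1.6% × €19,680.00 = €314.88
Total: €3,571.82 + €314.88 + €314.88 = €4,201.58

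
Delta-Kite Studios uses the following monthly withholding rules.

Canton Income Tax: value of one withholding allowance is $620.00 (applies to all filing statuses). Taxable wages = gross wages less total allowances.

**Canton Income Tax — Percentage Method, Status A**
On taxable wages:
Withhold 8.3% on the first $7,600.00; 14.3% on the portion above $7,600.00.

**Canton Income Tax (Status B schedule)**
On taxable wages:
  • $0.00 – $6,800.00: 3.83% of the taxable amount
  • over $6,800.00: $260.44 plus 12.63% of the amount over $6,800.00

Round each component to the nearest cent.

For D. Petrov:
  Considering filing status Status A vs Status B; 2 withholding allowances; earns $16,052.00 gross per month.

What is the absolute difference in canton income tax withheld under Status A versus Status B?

$389.76

Canton Income Tax (Status A): taxable = $16,052.00 − 2×$620.00 = $14,812.00
  $630.80 + 14.3% × ($14,812.00 − $7,600.00) = $630.80 + 14.3% × $7,212.00 = $1,662.12
Canton Income Tax (Status B): taxable = $16,052.00 − 2×$620.00 = $14,812.00
  $260.44 + 12.63% × ($14,812.00 − $6,800.00) = $260.44 + 12.63% × $8,012.00 = $1,272.36
Difference: |$1,662.12 − $1,272.36| = $389.76 (higher under Status A)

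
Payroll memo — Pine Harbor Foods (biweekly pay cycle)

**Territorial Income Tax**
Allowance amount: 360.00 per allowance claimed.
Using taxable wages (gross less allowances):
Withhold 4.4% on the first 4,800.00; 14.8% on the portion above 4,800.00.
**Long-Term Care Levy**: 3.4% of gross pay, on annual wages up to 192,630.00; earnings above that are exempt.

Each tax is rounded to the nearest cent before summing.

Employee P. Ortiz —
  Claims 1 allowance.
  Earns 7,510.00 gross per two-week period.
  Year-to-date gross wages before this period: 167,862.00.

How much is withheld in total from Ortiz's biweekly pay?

814.34

Territorial Income Tax: taxable = 7,510.00 − 1×360.00 = 7,150.00
  211.20 + 14.8% × (7,150.00 − 4,800.00) = 211.20 + 14.8% × 2,350.00 = 559.00
Long-Term Care Levy: 3.4% × 7,510.00 = 255.34
Total: 559.00 + 255.34 = 814.34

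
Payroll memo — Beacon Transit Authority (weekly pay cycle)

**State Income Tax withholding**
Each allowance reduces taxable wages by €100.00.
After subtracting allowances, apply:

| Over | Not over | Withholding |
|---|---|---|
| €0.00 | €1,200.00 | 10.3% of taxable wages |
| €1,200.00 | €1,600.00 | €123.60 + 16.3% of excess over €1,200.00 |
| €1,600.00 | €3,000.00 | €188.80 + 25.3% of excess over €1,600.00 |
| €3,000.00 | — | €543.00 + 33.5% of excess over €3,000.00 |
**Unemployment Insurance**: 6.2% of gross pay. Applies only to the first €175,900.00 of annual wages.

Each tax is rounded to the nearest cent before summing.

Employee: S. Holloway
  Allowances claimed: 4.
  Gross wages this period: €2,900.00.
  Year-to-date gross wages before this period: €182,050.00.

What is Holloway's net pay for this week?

State Income Tax: taxable = €2,900.00 − 4×€100.00 = €2,500.00
  €188.80 + 25.3% × (€2,500.00 − €1,600.00) = €188.80 + 25.3% × €900.00 = €416.50
Unemployment Insurance: YTD €182,050.00 ≥ cap €175,900.00 → €0.00
Total withheld: €416.50 + €0.00 = €416.50
Net pay: €2,900.00 − €416.50 = €2,483.50

€2,483.50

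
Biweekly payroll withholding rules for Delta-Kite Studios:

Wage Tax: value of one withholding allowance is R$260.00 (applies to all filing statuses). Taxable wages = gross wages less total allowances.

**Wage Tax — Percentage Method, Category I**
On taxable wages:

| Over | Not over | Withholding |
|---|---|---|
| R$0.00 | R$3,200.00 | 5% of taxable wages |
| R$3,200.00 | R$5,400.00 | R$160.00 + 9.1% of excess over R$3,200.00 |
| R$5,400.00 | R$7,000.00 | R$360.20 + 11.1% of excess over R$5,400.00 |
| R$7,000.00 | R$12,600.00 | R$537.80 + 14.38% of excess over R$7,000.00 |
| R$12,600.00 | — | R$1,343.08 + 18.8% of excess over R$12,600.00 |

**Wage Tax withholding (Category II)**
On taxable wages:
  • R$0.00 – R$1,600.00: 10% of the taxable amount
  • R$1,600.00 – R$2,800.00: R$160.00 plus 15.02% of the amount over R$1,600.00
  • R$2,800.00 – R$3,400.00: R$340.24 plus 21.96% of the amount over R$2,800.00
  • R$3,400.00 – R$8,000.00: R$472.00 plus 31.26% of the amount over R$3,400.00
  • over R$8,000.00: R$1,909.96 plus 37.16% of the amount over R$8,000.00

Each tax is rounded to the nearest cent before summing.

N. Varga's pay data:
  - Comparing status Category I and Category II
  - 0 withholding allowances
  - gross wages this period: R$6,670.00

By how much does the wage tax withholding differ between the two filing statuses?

Wage Tax (Category I): taxable = R$6,670.00
  R$360.20 + 11.1% × (R$6,670.00 − R$5,400.00) = R$360.20 + 11.1% × R$1,270.00 = R$501.17
Wage Tax (Category II): taxable = R$6,670.00
  R$472.00 + 31.26% × (R$6,670.00 − R$3,400.00) = R$472.00 + 31.26% × R$3,270.00 = R$1,494.20
Difference: |R$501.17 − R$1,494.20| = R$993.03 (higher under Category II)

R$993.03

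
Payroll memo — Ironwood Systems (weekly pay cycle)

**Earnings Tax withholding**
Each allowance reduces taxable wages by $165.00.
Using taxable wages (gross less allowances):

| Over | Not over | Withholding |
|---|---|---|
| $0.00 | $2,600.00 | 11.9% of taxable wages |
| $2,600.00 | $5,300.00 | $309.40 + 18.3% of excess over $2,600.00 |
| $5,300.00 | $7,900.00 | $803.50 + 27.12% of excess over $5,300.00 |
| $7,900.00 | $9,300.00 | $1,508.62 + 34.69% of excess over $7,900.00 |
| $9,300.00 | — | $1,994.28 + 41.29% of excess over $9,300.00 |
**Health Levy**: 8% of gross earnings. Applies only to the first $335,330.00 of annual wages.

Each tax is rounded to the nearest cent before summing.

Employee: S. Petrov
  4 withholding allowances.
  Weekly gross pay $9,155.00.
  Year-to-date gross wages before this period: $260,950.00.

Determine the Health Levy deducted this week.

$732.40

Health Levy: 8% × $9,155.00 = $732.40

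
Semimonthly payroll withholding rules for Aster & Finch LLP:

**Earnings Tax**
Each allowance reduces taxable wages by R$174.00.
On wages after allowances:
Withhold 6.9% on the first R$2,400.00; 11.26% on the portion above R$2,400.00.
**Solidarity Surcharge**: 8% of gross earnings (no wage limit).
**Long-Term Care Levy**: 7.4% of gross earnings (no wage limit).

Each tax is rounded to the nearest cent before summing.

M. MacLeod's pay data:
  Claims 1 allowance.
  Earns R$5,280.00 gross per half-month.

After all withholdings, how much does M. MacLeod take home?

Earnings Tax: taxable = R$5,280.00 − 1×R$174.00 = R$5,106.00
  R$165.60 + 11.26% × (R$5,106.00 − R$2,400.00) = R$165.60 + 11.26% × R$2,706.00 = R$470.30
Solidarity Surcharge: 8% × R$5,280.00 = R$422.40
Long-Term Care Levy: 7.4% × R$5,280.00 = R$390.72
Total withheld: R$470.30 + R$422.40 + R$390.72 = R$1,283.42
Net pay: R$5,280.00 − R$1,283.42 = R$3,996.58

R$3,996.58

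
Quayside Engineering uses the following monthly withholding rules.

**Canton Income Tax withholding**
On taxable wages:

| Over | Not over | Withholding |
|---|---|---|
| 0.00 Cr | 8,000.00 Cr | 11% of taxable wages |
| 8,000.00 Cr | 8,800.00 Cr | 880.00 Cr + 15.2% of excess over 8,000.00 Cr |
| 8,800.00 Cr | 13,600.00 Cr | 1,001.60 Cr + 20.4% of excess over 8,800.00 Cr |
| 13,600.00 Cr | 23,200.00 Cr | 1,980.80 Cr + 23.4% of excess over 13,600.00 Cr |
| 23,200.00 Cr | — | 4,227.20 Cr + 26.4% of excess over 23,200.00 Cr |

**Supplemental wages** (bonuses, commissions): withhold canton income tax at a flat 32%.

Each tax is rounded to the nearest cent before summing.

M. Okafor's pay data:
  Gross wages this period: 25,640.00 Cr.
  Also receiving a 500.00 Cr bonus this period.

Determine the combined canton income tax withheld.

5,031.36 Cr

Canton Income Tax: taxable = 25,640.00 Cr
  4,227.20 Cr + 26.4% × (25,640.00 Cr − 23,200.00 Cr) = 4,227.20 Cr + 26.4% × 2,440.00 Cr = 4,871.36 Cr
Supplemental (32% flat on bonus): 32% × 500.00 Cr = 160.00 Cr
Total canton income tax: 4,871.36 Cr + 160.00 Cr = 5,031.36 Cr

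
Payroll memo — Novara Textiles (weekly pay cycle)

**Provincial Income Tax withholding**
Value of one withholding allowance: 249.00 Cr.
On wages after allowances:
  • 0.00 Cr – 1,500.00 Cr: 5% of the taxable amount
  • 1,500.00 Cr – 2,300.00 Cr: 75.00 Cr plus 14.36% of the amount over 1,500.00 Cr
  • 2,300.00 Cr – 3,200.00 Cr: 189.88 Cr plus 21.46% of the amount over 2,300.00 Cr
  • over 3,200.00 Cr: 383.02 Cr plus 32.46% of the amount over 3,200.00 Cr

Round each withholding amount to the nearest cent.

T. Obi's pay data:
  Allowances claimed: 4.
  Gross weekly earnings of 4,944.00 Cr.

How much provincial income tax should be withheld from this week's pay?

625.82 Cr

Provincial Income Tax: taxable = 4,944.00 Cr − 4×249.00 Cr = 3,948.00 Cr
  383.02 Cr + 32.46% × (3,948.00 Cr − 3,200.00 Cr) = 383.02 Cr + 32.46% × 748.00 Cr = 625.82 Cr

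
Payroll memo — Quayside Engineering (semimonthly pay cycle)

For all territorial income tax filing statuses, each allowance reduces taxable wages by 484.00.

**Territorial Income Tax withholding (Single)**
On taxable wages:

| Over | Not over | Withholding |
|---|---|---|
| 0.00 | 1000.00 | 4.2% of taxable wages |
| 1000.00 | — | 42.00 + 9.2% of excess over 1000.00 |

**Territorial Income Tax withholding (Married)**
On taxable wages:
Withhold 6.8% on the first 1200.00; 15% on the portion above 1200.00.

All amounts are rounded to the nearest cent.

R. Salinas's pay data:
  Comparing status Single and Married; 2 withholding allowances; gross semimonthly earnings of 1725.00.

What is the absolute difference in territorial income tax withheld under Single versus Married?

Territorial Income Tax (Single): taxable = 1725.00 − 2×484.00 = 757.00
  4.2% × 757.00 = 31.79
Territorial Income Tax (Married): taxable = 1725.00 − 2×484.00 = 757.00
  6.8% × 757.00 = 51.48
Difference: |31.79 − 51.48| = 19.69 (higher under Married)

19.69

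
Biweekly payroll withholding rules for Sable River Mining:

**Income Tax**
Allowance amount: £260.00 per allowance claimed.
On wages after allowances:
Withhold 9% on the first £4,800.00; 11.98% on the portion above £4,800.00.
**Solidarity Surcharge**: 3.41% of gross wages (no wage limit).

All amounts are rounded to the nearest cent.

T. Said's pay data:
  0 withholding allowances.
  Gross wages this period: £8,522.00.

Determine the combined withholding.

Income Tax: taxable = £8,522.00
  £432.00 + 11.98% × (£8,522.00 − £4,800.00) = £432.00 + 11.98% × £3,722.00 = £877.90
Solidarity Surcharge: 3.41% × £8,522.00 = £290.60
Total: £877.90 + £290.60 = £1,168.50

£1,168.50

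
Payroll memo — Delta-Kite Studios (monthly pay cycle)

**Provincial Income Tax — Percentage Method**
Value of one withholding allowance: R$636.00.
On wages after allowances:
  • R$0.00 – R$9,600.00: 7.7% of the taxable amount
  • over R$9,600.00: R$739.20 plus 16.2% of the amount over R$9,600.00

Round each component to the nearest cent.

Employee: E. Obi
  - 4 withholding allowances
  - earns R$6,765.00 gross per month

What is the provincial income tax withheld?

R$325.02

Provincial Income Tax: taxable = R$6,765.00 − 4×R$636.00 = R$4,221.00
  7.7% × R$4,221.00 = R$325.02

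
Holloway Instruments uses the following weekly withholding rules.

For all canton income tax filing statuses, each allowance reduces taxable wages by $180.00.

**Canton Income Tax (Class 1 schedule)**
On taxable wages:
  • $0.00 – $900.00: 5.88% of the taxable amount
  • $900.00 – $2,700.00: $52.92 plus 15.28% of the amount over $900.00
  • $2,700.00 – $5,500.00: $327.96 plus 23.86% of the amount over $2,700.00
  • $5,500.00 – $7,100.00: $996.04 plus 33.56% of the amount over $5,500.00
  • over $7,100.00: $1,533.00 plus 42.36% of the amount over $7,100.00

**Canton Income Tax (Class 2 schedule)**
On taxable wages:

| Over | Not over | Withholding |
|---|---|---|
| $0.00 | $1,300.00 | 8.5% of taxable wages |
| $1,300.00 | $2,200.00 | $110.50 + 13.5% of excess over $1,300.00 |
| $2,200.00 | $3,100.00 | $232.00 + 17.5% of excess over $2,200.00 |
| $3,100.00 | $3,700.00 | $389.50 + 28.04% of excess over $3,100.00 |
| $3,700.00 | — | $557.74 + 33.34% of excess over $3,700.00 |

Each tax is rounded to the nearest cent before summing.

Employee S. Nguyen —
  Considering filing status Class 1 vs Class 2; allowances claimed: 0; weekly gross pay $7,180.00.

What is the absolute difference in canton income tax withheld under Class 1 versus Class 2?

Canton Income Tax (Class 1): taxable = $7,180.00
  $1,533.00 + 42.36% × ($7,180.00 − $7,100.00) = $1,533.00 + 42.36% × $80.00 = $1,566.89
Canton Income Tax (Class 2): taxable = $7,180.00
  $557.74 + 33.34% × ($7,180.00 − $3,700.00) = $557.74 + 33.34% × $3,480.00 = $1,717.97
Difference: |$1,566.89 − $1,717.97| = $151.08 (higher under Class 2)

$151.08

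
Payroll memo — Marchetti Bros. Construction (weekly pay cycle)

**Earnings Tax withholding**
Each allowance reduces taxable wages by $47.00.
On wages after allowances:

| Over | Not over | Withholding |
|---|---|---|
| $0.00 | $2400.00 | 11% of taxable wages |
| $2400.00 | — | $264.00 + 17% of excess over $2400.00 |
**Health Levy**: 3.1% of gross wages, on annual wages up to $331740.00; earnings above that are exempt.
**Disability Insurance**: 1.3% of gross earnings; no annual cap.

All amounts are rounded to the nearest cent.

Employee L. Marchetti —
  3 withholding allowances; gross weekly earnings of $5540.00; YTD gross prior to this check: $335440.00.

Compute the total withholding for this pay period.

Earnings Tax: taxable = $5540.00 − 3×$47.00 = $5399.00
  $264.00 + 17% × ($5399.00 − $2400.00) = $264.00 + 17% × $2999.00 = $773.83
Health Levy: YTD $335440.00 ≥ cap $331740.00 → $0.00
Disability Insurance: 1.3% × $5540.00 = $72.02
Total: $773.83 + $0.00 + $72.02 = $845.85

$845.85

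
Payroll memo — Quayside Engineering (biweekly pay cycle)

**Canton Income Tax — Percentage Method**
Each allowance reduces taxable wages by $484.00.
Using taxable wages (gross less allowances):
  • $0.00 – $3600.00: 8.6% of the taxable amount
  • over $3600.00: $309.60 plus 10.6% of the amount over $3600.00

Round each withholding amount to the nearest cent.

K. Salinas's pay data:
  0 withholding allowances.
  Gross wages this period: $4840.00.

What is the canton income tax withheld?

Canton Income Tax: taxable = $4840.00
  $309.60 + 10.6% × ($4840.00 − $3600.00) = $309.60 + 10.6% × $1240.00 = $441.04

$441.04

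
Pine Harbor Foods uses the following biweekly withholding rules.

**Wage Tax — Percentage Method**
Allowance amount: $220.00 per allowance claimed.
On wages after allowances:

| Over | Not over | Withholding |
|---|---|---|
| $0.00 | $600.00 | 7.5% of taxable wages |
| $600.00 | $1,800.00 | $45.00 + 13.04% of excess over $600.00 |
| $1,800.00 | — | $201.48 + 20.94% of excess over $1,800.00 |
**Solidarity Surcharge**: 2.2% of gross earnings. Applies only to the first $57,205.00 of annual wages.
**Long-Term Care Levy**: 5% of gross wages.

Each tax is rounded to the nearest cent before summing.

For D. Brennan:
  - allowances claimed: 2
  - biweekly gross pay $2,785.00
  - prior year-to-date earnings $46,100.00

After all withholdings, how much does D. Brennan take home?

$2,268.88

Wage Tax: taxable = $2,785.00 − 2×$220.00 = $2,345.00
  $201.48 + 20.94% × ($2,345.00 − $1,800.00) = $201.48 + 20.94% × $545.00 = $315.60
Solidarity Surcharge: 2.2% × $2,785.00 = $61.27
Long-Term Care Levy: 5% × $2,785.00 = $139.25
Total withheld: $315.60 + $61.27 + $139.25 = $516.12
Net pay: $2,785.00 − $516.12 = $2,268.88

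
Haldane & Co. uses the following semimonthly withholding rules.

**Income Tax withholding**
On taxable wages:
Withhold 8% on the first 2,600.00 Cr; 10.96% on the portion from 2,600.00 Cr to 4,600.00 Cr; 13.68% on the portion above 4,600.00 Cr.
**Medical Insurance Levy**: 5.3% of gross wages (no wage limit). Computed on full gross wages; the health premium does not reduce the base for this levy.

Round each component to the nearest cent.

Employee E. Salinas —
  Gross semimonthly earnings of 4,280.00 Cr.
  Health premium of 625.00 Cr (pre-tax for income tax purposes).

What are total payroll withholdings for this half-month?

Income Tax: taxable = 4,280.00 Cr − 625.00 Cr = 3,655.00 Cr
  208.00 Cr + 10.96% × (3,655.00 Cr − 2,600.00 Cr) = 208.00 Cr + 10.96% × 1,055.00 Cr = 323.63 Cr
Medical Insurance Levy: 5.3% × 4,280.00 Cr = 226.84 Cr
Total: 323.63 Cr + 226.84 Cr = 550.47 Cr

550.47 Cr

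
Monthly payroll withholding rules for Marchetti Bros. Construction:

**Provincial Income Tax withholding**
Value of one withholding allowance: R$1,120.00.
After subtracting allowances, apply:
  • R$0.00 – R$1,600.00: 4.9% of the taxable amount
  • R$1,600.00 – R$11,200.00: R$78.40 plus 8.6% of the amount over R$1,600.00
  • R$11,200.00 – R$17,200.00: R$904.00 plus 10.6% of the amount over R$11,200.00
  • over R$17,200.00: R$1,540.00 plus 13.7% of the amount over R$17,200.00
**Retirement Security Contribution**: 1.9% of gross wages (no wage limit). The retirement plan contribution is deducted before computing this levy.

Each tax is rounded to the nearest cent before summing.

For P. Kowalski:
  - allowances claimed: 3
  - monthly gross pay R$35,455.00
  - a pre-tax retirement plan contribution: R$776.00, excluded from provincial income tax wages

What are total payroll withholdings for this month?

Provincial Income Tax: taxable = R$35,455.00 − R$776.00 − 3×R$1,120.00 = R$31,319.00
  R$1,540.00 + 13.7% × (R$31,319.00 − R$17,200.00) = R$1,540.00 + 13.7% × R$14,119.00 = R$3,474.30
Retirement Security Contribution: 1.9% × R$34,679.00 = R$658.90
Total: R$3,474.30 + R$658.90 = R$4,133.20

R$4,133.20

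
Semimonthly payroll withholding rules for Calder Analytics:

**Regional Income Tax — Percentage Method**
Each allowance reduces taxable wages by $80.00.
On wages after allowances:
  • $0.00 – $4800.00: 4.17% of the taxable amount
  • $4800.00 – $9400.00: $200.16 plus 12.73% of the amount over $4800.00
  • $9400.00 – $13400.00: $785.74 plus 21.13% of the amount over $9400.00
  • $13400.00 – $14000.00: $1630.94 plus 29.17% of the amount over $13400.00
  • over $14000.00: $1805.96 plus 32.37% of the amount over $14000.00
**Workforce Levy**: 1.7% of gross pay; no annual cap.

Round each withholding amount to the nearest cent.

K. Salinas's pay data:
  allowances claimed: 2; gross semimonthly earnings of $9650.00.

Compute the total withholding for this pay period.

Regional Income Tax: taxable = $9650.00 − 2×$80.00 = $9490.00
  $785.74 + 21.13% × ($9490.00 − $9400.00) = $785.74 + 21.13% × $90.00 = $804.76
Workforce Levy: 1.7% × $9650.00 = $164.05
Total: $804.76 + $164.05 = $968.81

$968.81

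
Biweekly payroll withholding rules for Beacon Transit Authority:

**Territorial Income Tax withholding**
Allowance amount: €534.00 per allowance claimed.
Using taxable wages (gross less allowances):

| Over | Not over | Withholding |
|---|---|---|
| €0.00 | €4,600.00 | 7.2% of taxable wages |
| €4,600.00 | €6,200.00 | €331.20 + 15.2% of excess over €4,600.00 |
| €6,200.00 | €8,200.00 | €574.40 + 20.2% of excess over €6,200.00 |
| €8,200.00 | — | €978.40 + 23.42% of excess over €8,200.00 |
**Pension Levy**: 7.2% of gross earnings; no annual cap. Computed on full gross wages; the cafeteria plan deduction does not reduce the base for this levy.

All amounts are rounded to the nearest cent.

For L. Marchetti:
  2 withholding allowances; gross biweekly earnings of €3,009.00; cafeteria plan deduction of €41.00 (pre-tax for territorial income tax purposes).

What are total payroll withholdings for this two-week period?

€353.45

Territorial Income Tax: taxable = €3,009.00 − €41.00 − 2×€534.00 = €1,900.00
  7.2% × €1,900.00 = €136.80
Pension Levy: 7.2% × €3,009.00 = €216.65
Total: €136.80 + €216.65 = €353.45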